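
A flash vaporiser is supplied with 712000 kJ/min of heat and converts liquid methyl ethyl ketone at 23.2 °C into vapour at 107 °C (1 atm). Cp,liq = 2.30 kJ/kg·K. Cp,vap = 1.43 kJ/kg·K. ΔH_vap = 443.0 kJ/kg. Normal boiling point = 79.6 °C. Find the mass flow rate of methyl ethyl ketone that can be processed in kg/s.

ṁ = 19.4 kg/s

Δh = 2.30×(79.6−23.2) + 443.0 + 1.43×(107−79.6) = 611.9 kJ/kg
Q = 712000 kJ/min = 11867 kJ/s = 11867 kJ/s
ṁ = Q/Δh = 11867 / 611.9 = 19.393 kg/s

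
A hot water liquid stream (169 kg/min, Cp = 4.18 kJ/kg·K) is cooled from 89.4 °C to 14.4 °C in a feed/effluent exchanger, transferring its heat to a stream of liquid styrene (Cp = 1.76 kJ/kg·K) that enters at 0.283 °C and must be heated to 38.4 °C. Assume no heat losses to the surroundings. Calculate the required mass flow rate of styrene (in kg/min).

Heat released by hot stream: Q = 169 × 4.18 × (89.4 − 14.4) = 52982 kJ/min
Energy balance on cold side (adiabatic exchanger): Q = ṁ_c·Cp_c·(T_c,out − T_c,in)
ṁ_c = 52982 / [1.76 × (38.4 − 0.283)] = 789.76 kg/min

ṁ_c = 790 kg/min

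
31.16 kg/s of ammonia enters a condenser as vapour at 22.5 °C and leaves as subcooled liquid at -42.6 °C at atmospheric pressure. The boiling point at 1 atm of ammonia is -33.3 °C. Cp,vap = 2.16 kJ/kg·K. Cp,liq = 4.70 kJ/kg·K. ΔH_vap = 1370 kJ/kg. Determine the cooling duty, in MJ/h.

vapour 22.5→-33.3 °C: -120.53 kJ/kg
condensation at -33.3 °C: -1370 kJ/kg
liquid -33.3→-42.6 °C: -43.71 kJ/kg
Δh = -120.53 + -1370 + -43.71 = -1534.2 kJ/kg
Q = ṁ·Δh = 31.16 kg/s × -1534.2 kJ/kg = -47807 kJ/s
|Q| = 47807 kW = 172100 MJ/h

Q_c = 172000 MJ/h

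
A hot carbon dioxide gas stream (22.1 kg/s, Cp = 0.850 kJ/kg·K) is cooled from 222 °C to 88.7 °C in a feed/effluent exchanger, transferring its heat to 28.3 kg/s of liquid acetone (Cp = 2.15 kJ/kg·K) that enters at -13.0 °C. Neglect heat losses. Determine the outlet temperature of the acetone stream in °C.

Heat released by hot stream: Q = 22.1 × 0.850 × (222 − 88.7) = 2504 kJ/s
Energy balance on cold side (adiabatic exchanger): Q = ṁ_c·Cp_c·(T_c,out − T_c,in)
T_c,out = -13.0 + 2504/(28.3 × 2.15) = 28.154 °C

T_c,out = 28.2 °C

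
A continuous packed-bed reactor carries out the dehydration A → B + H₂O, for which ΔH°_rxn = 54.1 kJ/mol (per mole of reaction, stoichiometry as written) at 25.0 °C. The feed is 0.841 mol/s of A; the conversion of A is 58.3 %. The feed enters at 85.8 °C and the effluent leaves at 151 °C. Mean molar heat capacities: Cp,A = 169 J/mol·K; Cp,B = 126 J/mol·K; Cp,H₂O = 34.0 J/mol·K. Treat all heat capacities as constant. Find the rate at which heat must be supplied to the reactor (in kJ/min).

Extent of reaction ξ = 0.583 × 0.841 = 0.4903 mol/s
Reaction term: ξ·ΔH°_rxn = 0.4903 × 54.1 = 26.525 kJ/s
Sensible, feed 85.8→25 °C: -8.6414 kJ/s
Outlet flows (mol/s): A 0.3507, B 0.4903, H₂O 0.4903
Sensible, products 25→151 °C: 17.352 kJ/s
Q = ΔH = 35.236 kJ/s = 35.236 kW
Heat supplied = 2114.2 kJ/min

Q_in = 2110 kJ/min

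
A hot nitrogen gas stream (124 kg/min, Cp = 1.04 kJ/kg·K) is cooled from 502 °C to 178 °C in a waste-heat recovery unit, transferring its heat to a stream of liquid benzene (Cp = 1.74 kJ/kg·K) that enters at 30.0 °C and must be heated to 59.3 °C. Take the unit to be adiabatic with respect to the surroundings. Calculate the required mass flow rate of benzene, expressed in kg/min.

ṁ_c = 820 kg/min

Heat released by hot stream: Q = 124 × 1.04 × (502 − 178) = 41783 kJ/min
Energy balance on cold side (adiabatic exchanger): Q = ṁ_c·Cp_c·(T_c,out − T_c,in)
ṁ_c = 41783 / [1.74 × (59.3 − 30.0)] = 819.56 kg/min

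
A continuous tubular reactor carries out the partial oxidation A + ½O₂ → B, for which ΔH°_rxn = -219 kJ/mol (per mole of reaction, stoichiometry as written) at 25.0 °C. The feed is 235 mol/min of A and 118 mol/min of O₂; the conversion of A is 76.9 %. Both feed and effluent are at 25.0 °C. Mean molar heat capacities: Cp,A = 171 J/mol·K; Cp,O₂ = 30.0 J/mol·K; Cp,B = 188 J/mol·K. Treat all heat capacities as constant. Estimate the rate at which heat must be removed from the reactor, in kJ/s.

Q_out = 660 kJ/s

Extent of reaction ξ = 0.769 × 235 = 180.72 mol/min
Reaction term: ξ·ΔH°_rxn = 180.72 × -219 = -39577 kJ/min
Q = ΔH = -39577 kJ/min = -659.61 kW
Heat removed = 659.61 kJ/s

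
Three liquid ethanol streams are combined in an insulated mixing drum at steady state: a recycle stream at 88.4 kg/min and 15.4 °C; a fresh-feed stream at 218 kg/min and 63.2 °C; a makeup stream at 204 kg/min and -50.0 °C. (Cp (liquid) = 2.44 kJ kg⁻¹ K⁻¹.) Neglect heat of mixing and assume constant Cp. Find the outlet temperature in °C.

Adiabatic, steady state ⇒ Σ ṁᵢCp,ᵢ(T_out − Tᵢ) = 0
Σ ṁᵢCp,ᵢTᵢ = 88.4×2.44×15.4 + 218×2.44×63.2 + 204×2.44×-50.0 = 12051
Σ ṁᵢCp,ᵢ = 88.4×2.44 + 218×2.44 + 204×2.44 = 1245.4
T_out = 12051 / 1245.4 = 9.6766 °C

T_out = 9.68 °C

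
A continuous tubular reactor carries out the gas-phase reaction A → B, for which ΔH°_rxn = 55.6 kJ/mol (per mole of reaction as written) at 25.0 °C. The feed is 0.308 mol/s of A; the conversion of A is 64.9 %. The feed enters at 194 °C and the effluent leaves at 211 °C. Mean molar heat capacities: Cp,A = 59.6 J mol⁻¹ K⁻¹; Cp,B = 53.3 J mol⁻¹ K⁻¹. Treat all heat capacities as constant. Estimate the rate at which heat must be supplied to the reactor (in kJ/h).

Extent of reaction ξ = 0.649 × 0.308 = 0.19989 mol/s
Reaction term: ξ·ΔH°_rxn = 0.19989 × 55.6 = 11.114 kJ/s
Sensible, feed 194→25 °C: -3.1023 kJ/s
Outlet flows (mol/s): A 0.10811, B 0.19989
Sensible, products 25→211 °C: 3.1801 kJ/s
Q = ΔH = 11.192 kJ/s = 11.192 kW
Heat supplied = 40291 kJ/h

Q_in = 40300 kJ/h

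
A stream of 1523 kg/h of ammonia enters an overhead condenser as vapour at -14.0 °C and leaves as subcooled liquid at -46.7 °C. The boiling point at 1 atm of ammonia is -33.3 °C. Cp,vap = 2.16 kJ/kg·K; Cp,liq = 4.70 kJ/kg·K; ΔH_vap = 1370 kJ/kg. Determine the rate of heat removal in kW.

vapour -14.0→-33.3 °C: -41.688 kJ/kg
condensation at -33.3 °C: -1370 kJ/kg
liquid -33.3→-46.7 °C: -62.98 kJ/kg
Δh = -41.688 + -1370 + -62.98 = -1474.7 kJ/kg
Q = ṁ·Δh = 1523 kg/h × -1474.7 kJ/kg = -2.2459e+06 kJ/h
|Q| = 623.87 kW

Q_c = 624 kW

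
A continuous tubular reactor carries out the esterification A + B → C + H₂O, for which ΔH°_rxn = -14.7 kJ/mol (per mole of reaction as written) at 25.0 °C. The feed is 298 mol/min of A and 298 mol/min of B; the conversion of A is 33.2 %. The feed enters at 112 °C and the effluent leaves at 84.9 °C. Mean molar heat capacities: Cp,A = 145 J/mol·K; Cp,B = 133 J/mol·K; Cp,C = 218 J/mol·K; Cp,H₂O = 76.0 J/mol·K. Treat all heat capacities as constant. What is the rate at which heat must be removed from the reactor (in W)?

Extent of reaction ξ = 0.332 × 298 = 98.936 mol/min
Reaction term: ξ·ΔH°_rxn = 98.936 × -14.7 = -1454.4 kJ/min
Sensible, feed 112→25 °C: -7207.4 kJ/min
Outlet flows (mol/min): A 199.06, B 199.06, C 98.936, H₂O 98.936
Sensible, products 25→84.9 °C: 5057.2 kJ/min
Q = ΔH = -3604.6 kJ/min = -60.077 kW
Heat removed = 60077 W

Q_out = 60100 W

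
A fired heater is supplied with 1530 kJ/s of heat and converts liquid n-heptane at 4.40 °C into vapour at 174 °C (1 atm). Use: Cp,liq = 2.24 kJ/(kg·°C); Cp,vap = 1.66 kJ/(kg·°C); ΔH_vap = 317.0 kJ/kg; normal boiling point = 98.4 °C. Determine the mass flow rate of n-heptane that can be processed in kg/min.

Δh = 2.24×(98.4−4.40) + 317.0 + 1.66×(174−98.4) = 653.06 kJ/kg
Q = 1530 kJ/s = 1530 kJ/s = 91800 kJ/min
ṁ = Q/Δh = 91800 / 653.06 = 140.57 kg/min

ṁ = 141 kg/min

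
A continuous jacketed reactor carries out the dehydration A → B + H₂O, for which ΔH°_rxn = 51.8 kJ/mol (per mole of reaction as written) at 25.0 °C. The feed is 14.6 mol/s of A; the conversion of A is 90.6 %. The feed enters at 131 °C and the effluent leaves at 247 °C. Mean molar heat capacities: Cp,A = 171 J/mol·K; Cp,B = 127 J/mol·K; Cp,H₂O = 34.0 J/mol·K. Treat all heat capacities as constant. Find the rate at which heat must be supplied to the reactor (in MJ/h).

Q_in = 3400 MJ/h

Extent of reaction ξ = 0.906 × 14.6 = 13.228 mol/s
Reaction term: ξ·ΔH°_rxn = 13.228 × 51.8 = 685.19 kJ/s
Sensible, feed 131→25 °C: -264.64 kJ/s
Outlet flows (mol/s): A 1.3724, B 13.228, H₂O 13.228
Sensible, products 25→247 °C: 524.88 kJ/s
Q = ΔH = 945.43 kJ/s = 945.43 kW
Heat supplied = 3403.5 MJ/h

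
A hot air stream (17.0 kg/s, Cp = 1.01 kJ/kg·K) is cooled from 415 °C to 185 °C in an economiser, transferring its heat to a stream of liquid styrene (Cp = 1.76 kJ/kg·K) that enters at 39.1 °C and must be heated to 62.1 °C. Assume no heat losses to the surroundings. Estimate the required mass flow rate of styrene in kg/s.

ṁ_c = 97.6 kg/s

Heat released by hot stream: Q = 17.0 × 1.01 × (415 − 185) = 3949.1 kJ/s
Energy balance on cold side (adiabatic exchanger): Q = ṁ_c·Cp_c·(T_c,out − T_c,in)
ṁ_c = 3949.1 / [1.76 × (62.1 − 39.1)] = 97.557 kg/s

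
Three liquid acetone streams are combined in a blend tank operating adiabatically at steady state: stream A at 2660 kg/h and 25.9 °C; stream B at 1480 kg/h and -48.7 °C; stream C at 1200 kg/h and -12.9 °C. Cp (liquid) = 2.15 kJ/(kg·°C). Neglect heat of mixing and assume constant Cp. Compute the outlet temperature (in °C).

T_out = -3.49 °C

Adiabatic, steady state ⇒ Σ ṁᵢCp,ᵢ(T_out − Tᵢ) = 0
Σ ṁᵢCp,ᵢTᵢ = 2660×2.15×25.9 + 1480×2.15×-48.7 + 1200×2.15×-12.9 = -40123
Σ ṁᵢCp,ᵢ = 2660×2.15 + 1480×2.15 + 1200×2.15 = 11481
T_out = -40123 / 11481 = -3.4948 °C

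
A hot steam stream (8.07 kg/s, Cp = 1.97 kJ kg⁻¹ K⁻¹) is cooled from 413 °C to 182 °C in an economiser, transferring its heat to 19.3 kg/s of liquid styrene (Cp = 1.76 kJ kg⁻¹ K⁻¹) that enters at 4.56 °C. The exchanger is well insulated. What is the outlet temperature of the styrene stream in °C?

Heat released by hot stream: Q = 8.07 × 1.97 × (413 − 182) = 3672.4 kJ/s
Energy balance on cold side (adiabatic exchanger): Q = ṁ_c·Cp_c·(T_c,out − T_c,in)
T_c,out = 4.56 + 3672.4/(19.3 × 1.76) = 112.67 °C

T_c,out = 113 °C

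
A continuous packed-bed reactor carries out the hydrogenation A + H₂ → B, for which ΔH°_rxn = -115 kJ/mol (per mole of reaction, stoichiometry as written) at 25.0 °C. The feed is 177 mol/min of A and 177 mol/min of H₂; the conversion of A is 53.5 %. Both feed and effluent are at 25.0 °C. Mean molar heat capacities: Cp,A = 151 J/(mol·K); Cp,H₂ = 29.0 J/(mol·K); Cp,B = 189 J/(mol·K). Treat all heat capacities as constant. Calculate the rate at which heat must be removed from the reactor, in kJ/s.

Extent of reaction ξ = 0.535 × 177 = 94.695 mol/min
Reaction term: ξ·ΔH°_rxn = 94.695 × -115 = -10890 kJ/min
Q = ΔH = -10890 kJ/min = -181.5 kW
Heat removed = 181.5 kJ/s

Q_out = 181 kJ/s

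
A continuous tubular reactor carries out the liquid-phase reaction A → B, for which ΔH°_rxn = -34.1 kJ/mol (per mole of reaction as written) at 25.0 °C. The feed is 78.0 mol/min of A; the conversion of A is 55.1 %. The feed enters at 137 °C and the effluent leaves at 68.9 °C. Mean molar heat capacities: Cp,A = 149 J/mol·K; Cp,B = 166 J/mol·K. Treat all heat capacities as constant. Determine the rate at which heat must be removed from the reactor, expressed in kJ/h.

Q_out = 133000 kJ/h

Extent of reaction ξ = 0.551 × 78.0 = 42.978 mol/min
Reaction term: ξ·ΔH°_rxn = 42.978 × -34.1 = -1465.5 kJ/min
Sensible, feed 137→25 °C: -1301.7 kJ/min
Outlet flows (mol/min): A 35.022, B 42.978
Sensible, products 25→68.9 °C: 542.28 kJ/min
Q = ΔH = -2224.9 kJ/min = -37.082 kW
Heat removed = 133500 kJ/h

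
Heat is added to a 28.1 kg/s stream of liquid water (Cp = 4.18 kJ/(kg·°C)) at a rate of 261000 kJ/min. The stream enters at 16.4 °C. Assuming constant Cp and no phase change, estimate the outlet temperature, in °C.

T_out = 53.4 °C

Q = 261000 kJ/min = 4350 kJ/s
ΔT = Q/(ṁ·Cp) = 4350/(28.1×4.18) = 37.035 K
T_out = 16.4 + 37.035 = 53.435 °C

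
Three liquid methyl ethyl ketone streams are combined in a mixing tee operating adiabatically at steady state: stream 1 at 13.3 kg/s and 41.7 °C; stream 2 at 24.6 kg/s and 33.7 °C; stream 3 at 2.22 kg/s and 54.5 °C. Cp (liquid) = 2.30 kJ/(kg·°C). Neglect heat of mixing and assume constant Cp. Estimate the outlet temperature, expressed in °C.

Energy balance with Q = 0: Σ ṁᵢCp,ᵢ(T_out − Tᵢ) = 0
T_out = Σ ṁᵢCp,ᵢTᵢ / Σ ṁᵢCp,ᵢ
      = 3460.6 / 92.276 = 37.503 °C

T_out = 37.5 °C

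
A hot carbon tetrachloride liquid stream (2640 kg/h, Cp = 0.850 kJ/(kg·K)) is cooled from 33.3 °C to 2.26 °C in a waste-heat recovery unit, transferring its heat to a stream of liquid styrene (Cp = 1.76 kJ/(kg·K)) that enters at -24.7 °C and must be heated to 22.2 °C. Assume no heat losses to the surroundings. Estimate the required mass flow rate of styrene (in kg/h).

Heat released by hot stream: Q = 2640 × 0.850 × (33.3 − 2.26) = 69654 kJ/h
Energy balance on cold side (adiabatic exchanger): Q = ṁ_c·Cp_c·(T_c,out − T_c,in)
ṁ_c = 69654 / [1.76 × (22.2 − -24.7)] = 843.84 kg/h

ṁ_c = 844 kg/h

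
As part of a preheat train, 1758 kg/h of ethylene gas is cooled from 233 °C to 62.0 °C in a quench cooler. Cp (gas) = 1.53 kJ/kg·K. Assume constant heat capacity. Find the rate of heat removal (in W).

Q = ṁ·Cp·ΔT = 1758 × 1.53 × (62.0 − 233) = -459950 kJ/h
Converting: 459950 / 3600 s = 127.76 kW
Cooling duty = 127760 W

Q_c = 128000 W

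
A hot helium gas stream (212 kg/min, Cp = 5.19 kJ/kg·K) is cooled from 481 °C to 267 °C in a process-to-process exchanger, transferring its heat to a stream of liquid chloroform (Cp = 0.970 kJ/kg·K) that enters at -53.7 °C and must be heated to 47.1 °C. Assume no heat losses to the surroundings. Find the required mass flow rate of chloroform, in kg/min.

Heat released by hot stream: Q = 212 × 5.19 × (481 − 267) = 235460 kJ/min
Energy balance on cold side (adiabatic exchanger): Q = ṁ_c·Cp_c·(T_c,out − T_c,in)
ṁ_c = 235460 / [0.970 × (47.1 − -53.7)] = 2408.2 kg/min

ṁ_c = 2410 kg/min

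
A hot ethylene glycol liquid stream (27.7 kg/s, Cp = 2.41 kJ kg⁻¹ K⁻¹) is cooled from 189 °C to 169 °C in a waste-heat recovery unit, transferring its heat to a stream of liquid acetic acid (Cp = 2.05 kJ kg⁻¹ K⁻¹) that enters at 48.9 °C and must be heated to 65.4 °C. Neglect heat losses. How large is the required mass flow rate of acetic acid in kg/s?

ṁ_c = 39.5 kg/s

Heat released by hot stream: Q = 27.7 × 2.41 × (189 − 169) = 1335.1 kJ/s
Energy balance on cold side (adiabatic exchanger): Q = ṁ_c·Cp_c·(T_c,out − T_c,in)
ṁ_c = 1335.1 / [2.05 × (65.4 − 48.9)] = 39.472 kg/s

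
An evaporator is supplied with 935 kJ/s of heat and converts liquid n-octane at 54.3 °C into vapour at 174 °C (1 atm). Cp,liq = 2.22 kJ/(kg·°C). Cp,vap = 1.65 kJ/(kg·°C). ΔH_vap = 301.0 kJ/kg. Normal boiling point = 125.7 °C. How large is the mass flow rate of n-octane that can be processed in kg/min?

ṁ = 104 kg/min

Δh = 2.22×(125.7−54.3) + 301.0 + 1.65×(174−125.7) = 539.2 kJ/kg
Q = 935 kJ/s = 935 kJ/s = 56100 kJ/min
ṁ = Q/Δh = 56100 / 539.2 = 104.04 kg/min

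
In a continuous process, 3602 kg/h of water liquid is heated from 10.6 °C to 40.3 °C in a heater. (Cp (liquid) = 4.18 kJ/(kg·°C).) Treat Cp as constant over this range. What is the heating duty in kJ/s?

Q = ṁ·Cp·ΔT = 3602 × 4.18 × (40.3 − 10.6) = 447170 kJ/h
Converting: 447170 / 3600 s = 124.21 kW

Q = 124 kJ/s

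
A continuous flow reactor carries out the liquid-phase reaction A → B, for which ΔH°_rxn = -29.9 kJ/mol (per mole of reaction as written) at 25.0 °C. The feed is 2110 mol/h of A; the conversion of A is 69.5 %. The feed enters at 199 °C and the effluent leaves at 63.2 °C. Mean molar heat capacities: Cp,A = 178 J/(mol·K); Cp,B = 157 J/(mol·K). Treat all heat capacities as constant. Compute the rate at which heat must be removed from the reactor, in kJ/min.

Extent of reaction ξ = 0.695 × 2110 = 1466.4 mol/h
Reaction term: ξ·ΔH°_rxn = 1466.4 × -29.9 = -43847 kJ/h
Sensible, feed 199→25 °C: -65351 kJ/h
Outlet flows (mol/h): A 643.55, B 1466.4
Sensible, products 25→63.2 °C: 13171 kJ/h
Q = ΔH = -96027 kJ/h = -26.674 kW
Heat removed = 1600.5 kJ/min

Q_out = 1600 kJ/min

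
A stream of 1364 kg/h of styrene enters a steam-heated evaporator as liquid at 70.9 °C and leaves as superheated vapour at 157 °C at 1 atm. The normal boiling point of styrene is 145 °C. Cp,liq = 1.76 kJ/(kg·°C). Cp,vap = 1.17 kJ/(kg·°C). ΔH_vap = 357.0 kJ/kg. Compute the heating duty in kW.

liquid 70.9→145 °C: 130.42 kJ/kg
vaporisation at 145 °C: 357 kJ/kg
vapour 145→157 °C: 14.04 kJ/kg
Δh = 130.42 + 357 + 14.04 = 501.46 kJ/kg
Q = ṁ·Δh = 1364 kg/h × 501.46 kJ/kg = 683990 kJ/h
|Q| = 190 kW

Q = 190 kW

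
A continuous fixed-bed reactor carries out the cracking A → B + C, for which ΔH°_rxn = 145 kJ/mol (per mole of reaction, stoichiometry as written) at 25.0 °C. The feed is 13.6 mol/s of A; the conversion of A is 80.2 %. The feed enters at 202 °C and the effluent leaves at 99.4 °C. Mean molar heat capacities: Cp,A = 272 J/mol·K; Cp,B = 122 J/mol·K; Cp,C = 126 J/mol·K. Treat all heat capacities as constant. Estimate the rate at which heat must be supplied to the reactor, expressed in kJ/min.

Extent of reaction ξ = 0.802 × 13.6 = 10.907 mol/s
Reaction term: ξ·ΔH°_rxn = 10.907 × 145 = 1581.5 kJ/s
Sensible, feed 202→25 °C: -654.76 kJ/s
Outlet flows (mol/s): A 2.6928, B 10.907, C 10.907
Sensible, products 25→99.4 °C: 255.74 kJ/s
Q = ΔH = 1182.5 kJ/s = 1182.5 kW
Heat supplied = 70952 kJ/min

Q_in = 71000 kJ/min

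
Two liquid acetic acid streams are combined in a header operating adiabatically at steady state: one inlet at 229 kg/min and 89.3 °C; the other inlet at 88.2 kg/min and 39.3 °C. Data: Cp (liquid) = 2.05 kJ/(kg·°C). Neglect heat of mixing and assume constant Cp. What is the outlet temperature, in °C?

T_out = 75.4 °C

No heat crosses the boundary, so H_out = H_in.
Σ ṁᵢCp,ᵢTᵢ = 229×2.05×89.3 + 88.2×2.05×39.3 = 49028
Σ ṁᵢCp,ᵢ = 229×2.05 + 88.2×2.05 = 650.26
T_out = 49028 / 650.26 = 75.397 °C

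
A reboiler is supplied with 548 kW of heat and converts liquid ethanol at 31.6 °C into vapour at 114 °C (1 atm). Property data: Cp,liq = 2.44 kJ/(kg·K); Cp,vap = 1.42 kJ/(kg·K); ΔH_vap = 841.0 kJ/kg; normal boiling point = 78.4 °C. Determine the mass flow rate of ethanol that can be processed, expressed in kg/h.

Δh = 2.44×(78.4−31.6) + 841.0 + 1.42×(114−78.4) = 1005.7 kJ/kg
Q = 548 kW = 548 kJ/s = 1.9728e+06 kJ/h
ṁ = Q/Δh = 1.9728e+06 / 1005.7 = 1961.5 kg/h

ṁ = 1960 kg/h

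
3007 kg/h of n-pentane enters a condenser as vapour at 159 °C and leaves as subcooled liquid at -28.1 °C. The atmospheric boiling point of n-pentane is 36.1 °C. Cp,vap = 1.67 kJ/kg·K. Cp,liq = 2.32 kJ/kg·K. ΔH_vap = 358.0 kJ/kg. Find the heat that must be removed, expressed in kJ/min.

Q_c = 35700 kJ/min

vapour 159→36.1 °C: -205.24 kJ/kg
condensation at 36.1 °C: -358 kJ/kg
liquid 36.1→-28.1 °C: -148.94 kJ/kg
Δh = -205.24 + -358 + -148.94 = -712.19 kJ/kg
Q = ṁ·Δh = 3007 kg/h × -712.19 kJ/kg = -2.1415e+06 kJ/h
|Q| = 594.87 kW = 35692 kJ/min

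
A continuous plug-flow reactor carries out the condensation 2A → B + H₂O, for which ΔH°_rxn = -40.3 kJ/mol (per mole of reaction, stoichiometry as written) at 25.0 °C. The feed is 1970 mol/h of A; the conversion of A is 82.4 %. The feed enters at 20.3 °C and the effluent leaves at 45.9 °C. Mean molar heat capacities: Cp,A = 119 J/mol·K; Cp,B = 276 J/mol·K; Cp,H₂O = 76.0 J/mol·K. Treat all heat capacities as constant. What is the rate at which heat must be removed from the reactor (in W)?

Extent of reaction ξ = 0.824 × 1970 / 2 = 811.64 mol/h
Reaction term: ξ·ΔH°_rxn = 811.64 × -40.3 = -32709 kJ/h
Sensible, feed 20.3→25 °C: 1101.8 kJ/h
Outlet flows (mol/h): A 346.72, B 811.64, H₂O 811.64
Sensible, products 25→45.9 °C: 6833.4 kJ/h
Q = ΔH = -24774 kJ/h = -6.8816 kW
Heat removed = 6881.6 W

Q_out = 6880 W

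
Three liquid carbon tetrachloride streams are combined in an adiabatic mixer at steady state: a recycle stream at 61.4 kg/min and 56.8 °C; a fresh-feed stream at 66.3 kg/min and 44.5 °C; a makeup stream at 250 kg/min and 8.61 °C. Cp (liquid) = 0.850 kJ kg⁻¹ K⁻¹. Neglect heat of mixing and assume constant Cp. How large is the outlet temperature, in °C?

No heat crosses the boundary, so H_out = H_in.
T_out = Σ ṁᵢCp,ᵢTᵢ / Σ ṁᵢCp,ᵢ
      = 7301.8 / 321.05 = 22.744 °C

T_out = 22.7 °C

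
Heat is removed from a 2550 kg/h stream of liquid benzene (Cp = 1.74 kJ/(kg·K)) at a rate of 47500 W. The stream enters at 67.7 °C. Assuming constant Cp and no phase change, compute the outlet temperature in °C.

T_out = 29.2 °C

Q = 47500 W = 171000 kJ/h
ΔT = Q/(ṁ·Cp) = 171000/(2550×1.74) = 38.54 K
T_out = 67.7 − 38.54 = 29.16 °C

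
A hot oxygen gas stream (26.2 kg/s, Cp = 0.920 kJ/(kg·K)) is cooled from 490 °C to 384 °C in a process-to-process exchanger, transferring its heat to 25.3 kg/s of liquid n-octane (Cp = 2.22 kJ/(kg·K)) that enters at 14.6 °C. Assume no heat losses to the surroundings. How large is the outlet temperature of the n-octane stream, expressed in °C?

Heat released by hot stream: Q = 26.2 × 0.920 × (490 − 384) = 2555 kJ/s
Energy balance on cold side (adiabatic exchanger): Q = ṁ_c·Cp_c·(T_c,out − T_c,in)
T_c,out = 14.6 + 2555/(25.3 × 2.22) = 60.091 °C

T_c,out = 60.1 °C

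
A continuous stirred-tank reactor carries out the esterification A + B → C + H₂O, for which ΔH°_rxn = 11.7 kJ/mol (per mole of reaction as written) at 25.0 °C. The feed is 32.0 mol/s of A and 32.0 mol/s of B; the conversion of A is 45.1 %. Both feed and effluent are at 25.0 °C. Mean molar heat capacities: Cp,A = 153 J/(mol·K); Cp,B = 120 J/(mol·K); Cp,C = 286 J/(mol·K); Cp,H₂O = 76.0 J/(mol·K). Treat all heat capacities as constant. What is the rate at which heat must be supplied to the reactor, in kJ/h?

Extent of reaction ξ = 0.451 × 32.0 = 14.432 mol/s
Reaction term: ξ·ΔH°_rxn = 14.432 × 11.7 = 168.85 kJ/s
Q = ΔH = 168.85 kJ/s = 168.85 kW
Heat supplied = 607880 kJ/h

Q_in = 608000 kJ/h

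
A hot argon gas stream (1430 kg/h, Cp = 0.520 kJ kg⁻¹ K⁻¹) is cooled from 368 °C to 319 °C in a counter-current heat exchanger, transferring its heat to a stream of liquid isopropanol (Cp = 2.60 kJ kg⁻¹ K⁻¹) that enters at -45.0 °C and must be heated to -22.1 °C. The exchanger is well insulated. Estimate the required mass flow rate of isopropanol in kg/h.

ṁ_c = 612 kg/h

Heat released by hot stream: Q = 1430 × 0.520 × (368 − 319) = 36436 kJ/h
Energy balance on cold side (adiabatic exchanger): Q = ṁ_c·Cp_c·(T_c,out − T_c,in)
ṁ_c = 36436 / [2.60 × (-22.1 − -45.0)] = 611.97 kg/h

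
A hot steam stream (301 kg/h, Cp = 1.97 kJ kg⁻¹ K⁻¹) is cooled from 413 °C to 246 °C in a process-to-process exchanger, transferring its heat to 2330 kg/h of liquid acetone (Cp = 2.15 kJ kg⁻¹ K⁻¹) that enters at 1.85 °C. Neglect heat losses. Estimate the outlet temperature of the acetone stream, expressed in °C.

Heat released by hot stream: Q = 301 × 1.97 × (413 − 246) = 99026 kJ/h
Energy balance on cold side (adiabatic exchanger): Q = ṁ_c·Cp_c·(T_c,out − T_c,in)
T_c,out = 1.85 + 99026/(2330 × 2.15) = 21.618 °C

T_c,out = 21.6 °C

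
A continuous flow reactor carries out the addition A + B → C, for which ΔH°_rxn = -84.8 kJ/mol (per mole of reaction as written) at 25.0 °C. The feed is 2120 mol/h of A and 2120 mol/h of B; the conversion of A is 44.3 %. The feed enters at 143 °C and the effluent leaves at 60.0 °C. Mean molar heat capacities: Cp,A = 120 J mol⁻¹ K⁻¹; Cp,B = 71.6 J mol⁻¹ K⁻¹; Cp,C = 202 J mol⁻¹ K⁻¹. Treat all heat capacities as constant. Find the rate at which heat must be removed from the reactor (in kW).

Q_out = 31.4 kW

Extent of reaction ξ = 0.443 × 2120 = 939.16 mol/h
Reaction term: ξ·ΔH°_rxn = 939.16 × -84.8 = -79641 kJ/h
Sensible, feed 143→25 °C: -47931 kJ/h
Outlet flows (mol/h): A 1180.8, B 1180.8, C 939.16
Sensible, products 25→60.0 °C: 14559 kJ/h
Q = ΔH = -113010 kJ/h = -31.392 kW
Heat removed = 31.392 kW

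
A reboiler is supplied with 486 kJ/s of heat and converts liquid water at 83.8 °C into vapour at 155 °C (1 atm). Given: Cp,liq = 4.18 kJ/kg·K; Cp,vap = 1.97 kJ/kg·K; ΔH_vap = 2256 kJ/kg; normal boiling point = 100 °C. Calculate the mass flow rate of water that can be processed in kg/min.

ṁ = 12.0 kg/min

Δh = 4.18×(100−83.8) + 2256 + 1.97×(155−100) = 2432.1 kJ/kg
Q = 486 kJ/s = 486 kJ/s = 29160 kJ/min
ṁ = Q/Δh = 29160 / 2432.1 = 11.99 kg/min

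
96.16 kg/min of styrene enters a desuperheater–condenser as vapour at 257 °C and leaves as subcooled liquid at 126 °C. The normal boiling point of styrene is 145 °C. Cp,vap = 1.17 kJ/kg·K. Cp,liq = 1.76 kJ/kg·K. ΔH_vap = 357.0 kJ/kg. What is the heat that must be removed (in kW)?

vapour 257→145 °C: -131.04 kJ/kg
condensation at 145 °C: -357 kJ/kg
liquid 145→126 °C: -33.44 kJ/kg
Δh = -131.04 + -357 + -33.44 = -521.48 kJ/kg
Q = ṁ·Δh = 96.16 kg/min × -521.48 kJ/kg = -50146 kJ/min
|Q| = 835.76 kW

Q_c = 836 kW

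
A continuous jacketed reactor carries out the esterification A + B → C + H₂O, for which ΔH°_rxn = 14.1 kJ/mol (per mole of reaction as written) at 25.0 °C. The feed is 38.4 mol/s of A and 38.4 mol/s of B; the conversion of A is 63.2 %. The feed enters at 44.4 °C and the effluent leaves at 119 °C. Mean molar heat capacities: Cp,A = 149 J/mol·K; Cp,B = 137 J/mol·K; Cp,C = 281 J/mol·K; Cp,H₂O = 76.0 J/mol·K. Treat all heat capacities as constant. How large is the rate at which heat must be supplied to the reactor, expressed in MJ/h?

Extent of reaction ξ = 0.632 × 38.4 = 24.269 mol/s
Reaction term: ξ·ΔH°_rxn = 24.269 × 14.1 = 342.19 kJ/s
Sensible, feed 44.4→25 °C: -213.06 kJ/s
Outlet flows (mol/s): A 14.131, B 14.131, C 24.269, H₂O 24.269
Sensible, products 25→119 °C: 1194.3 kJ/s
Q = ΔH = 1323.4 kJ/s = 1323.4 kW
Heat supplied = 4764.4 MJ/h

Q_in = 4760 MJ/h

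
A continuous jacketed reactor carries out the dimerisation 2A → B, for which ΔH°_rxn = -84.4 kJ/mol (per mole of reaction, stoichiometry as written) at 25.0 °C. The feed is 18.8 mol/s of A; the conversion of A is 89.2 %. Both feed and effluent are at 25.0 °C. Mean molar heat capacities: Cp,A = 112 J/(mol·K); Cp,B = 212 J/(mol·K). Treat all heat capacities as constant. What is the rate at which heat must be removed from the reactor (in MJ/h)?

Q_out = 2550 MJ/h

Extent of reaction ξ = 0.892 × 18.8 / 2 = 8.3848 mol/s
Reaction term: ξ·ΔH°_rxn = 8.3848 × -84.4 = -707.68 kJ/s
Q = ΔH = -707.68 kJ/s = -707.68 kW
Heat removed = 2547.6 MJ/h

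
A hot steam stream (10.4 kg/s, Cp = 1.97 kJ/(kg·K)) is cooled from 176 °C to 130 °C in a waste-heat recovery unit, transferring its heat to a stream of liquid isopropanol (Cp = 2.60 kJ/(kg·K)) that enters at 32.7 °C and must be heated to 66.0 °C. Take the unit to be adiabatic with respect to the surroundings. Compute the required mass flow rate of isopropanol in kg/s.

Heat released by hot stream: Q = 10.4 × 1.97 × (176 − 130) = 942.45 kJ/s
Energy balance on cold side (adiabatic exchanger): Q = ṁ_c·Cp_c·(T_c,out − T_c,in)
ṁ_c = 942.45 / [2.60 × (66.0 − 32.7)] = 10.885 kg/s

ṁ_c = 10.9 kg/s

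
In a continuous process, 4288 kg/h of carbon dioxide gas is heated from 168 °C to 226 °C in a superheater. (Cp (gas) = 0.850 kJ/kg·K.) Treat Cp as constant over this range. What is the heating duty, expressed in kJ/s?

Q = ṁ·Cp·ΔT = 4288 × 0.850 × (226 − 168) = 211400 kJ/h
Converting: 211400 / 3600 s = 58.722 kW

Q = 58.7 kJ/s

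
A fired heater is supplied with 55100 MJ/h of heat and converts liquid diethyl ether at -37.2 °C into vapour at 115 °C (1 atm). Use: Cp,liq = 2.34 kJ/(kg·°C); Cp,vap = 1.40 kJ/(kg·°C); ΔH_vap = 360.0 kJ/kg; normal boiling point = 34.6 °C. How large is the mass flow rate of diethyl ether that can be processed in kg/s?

ṁ = 23.9 kg/s

Δh = 2.34×(34.6−-37.2) + 360.0 + 1.40×(115−34.6) = 640.57 kJ/kg
Q = 55100 MJ/h = 15306 kJ/s = 15306 kJ/s
ṁ = Q/Δh = 15306 / 640.57 = 23.894 kg/s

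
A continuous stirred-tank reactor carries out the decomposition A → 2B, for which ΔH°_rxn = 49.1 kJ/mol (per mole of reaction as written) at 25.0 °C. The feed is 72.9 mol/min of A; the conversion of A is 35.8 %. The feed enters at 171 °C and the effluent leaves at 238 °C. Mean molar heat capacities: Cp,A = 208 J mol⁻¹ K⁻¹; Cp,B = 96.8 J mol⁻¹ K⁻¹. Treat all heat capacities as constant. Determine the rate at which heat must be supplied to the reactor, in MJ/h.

Extent of reaction ξ = 0.358 × 72.9 = 26.098 mol/min
Reaction term: ξ·ΔH°_rxn = 26.098 × 49.1 = 1281.4 kJ/min
Sensible, feed 171→25 °C: -2213.8 kJ/min
Outlet flows (mol/min): A 46.802, B 52.196
Sensible, products 25→238 °C: 3149.7 kJ/min
Q = ΔH = 2217.3 kJ/min = 36.955 kW
Heat supplied = 133.04 MJ/h

Q_in = 133 MJ/h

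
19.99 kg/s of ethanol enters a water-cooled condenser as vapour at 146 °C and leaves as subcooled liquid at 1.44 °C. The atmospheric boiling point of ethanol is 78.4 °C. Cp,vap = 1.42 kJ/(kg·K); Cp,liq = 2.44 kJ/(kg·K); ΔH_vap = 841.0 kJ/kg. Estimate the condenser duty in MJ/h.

Q_c = 80900 MJ/h

vapour 146→78.4 °C: -95.992 kJ/kg
condensation at 78.4 °C: -841 kJ/kg
liquid 78.4→1.44 °C: -187.78 kJ/kg
Δh = -95.992 + -841 + -187.78 = -1124.8 kJ/kg
Q = ṁ·Δh = 19.99 kg/s × -1124.8 kJ/kg = -22484 kJ/s
|Q| = 22484 kW = 80943 MJ/h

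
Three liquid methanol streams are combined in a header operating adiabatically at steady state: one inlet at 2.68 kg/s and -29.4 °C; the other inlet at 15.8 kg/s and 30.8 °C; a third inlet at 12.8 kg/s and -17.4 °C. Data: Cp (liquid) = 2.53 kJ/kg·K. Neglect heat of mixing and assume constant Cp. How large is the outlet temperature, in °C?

Energy balance with Q = 0: Σ ṁᵢCp,ᵢ(T_out − Tᵢ) = 0
T_out = Σ ṁᵢCp,ᵢTᵢ / Σ ṁᵢCp,ᵢ
      = 468.37 / 79.138 = 5.9184 °C

T_out = 5.92 °C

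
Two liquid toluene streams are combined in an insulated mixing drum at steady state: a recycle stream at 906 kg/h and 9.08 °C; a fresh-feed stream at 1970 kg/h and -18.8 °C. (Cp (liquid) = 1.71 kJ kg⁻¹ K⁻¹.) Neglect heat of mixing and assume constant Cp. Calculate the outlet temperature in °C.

T_out = -10.0 °C

No heat crosses the boundary, so H_out = H_in.
Σ ṁᵢCp,ᵢTᵢ = 906×1.71×9.08 + 1970×1.71×-18.8 = -49264
Σ ṁᵢCp,ᵢ = 906×1.71 + 1970×1.71 = 4918
T_out = -49264 / 4918 = -10.017 °C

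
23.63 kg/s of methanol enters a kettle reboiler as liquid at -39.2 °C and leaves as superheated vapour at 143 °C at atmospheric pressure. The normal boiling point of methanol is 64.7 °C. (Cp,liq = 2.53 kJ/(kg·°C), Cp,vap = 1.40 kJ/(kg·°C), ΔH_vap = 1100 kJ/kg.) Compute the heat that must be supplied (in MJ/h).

liquid -39.2→64.7 °C: 262.87 kJ/kg
vaporisation at 64.7 °C: 1100 kJ/kg
vapour 64.7→143 °C: 109.62 kJ/kg
Δh = 262.87 + 1100 + 109.62 = 1472.5 kJ/kg
Q = ṁ·Δh = 23.63 kg/s × 1472.5 kJ/kg = 34795 kJ/s
|Q| = 34795 kW = 125260 MJ/h

Q = 125000 MJ/h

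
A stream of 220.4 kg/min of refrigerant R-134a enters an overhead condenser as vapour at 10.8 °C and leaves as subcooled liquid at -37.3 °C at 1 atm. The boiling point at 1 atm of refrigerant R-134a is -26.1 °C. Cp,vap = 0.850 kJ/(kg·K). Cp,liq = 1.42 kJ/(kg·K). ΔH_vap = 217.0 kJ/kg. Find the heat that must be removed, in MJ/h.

Q_c = 3490 MJ/h

vapour 10.8→-26.1 °C: -31.365 kJ/kg
condensation at -26.1 °C: -217 kJ/kg
liquid -26.1→-37.3 °C: -15.904 kJ/kg
Δh = -31.365 + -217 + -15.904 = -264.27 kJ/kg
Q = ṁ·Δh = 220.4 kg/min × -264.27 kJ/kg = -58245 kJ/min
|Q| = 970.75 kW = 3494.7 MJ/h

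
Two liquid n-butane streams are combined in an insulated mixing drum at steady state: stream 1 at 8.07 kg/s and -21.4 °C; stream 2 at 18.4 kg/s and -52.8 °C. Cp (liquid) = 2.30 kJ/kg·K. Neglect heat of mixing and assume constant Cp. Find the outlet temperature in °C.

T_out = -43.2 °C

No heat crosses the boundary, so H_out = H_in.
Σ ṁᵢCp,ᵢTᵢ = 8.07×2.30×-21.4 + 18.4×2.30×-52.8 = -2631.7
Σ ṁᵢCp,ᵢ = 8.07×2.30 + 18.4×2.30 = 60.881
T_out = -2631.7 / 60.881 = -43.227 °C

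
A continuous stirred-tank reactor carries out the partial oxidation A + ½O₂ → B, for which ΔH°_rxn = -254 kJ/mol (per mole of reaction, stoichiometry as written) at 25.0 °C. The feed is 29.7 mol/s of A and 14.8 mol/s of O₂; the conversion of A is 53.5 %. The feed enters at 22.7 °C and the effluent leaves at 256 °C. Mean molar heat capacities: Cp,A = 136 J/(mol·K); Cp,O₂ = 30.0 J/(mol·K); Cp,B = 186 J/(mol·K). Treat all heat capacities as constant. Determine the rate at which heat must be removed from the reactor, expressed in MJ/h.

Extent of reaction ξ = 0.535 × 29.7 = 15.889 mol/s
Reaction term: ξ·ΔH°_rxn = 15.889 × -254 = -4035.9 kJ/s
Sensible, feed 22.7→25 °C: 10.311 kJ/s
Outlet flows (mol/s): A 13.81, O₂ 6.8553, B 15.889
Sensible, products 25→256 °C: 1164.1 kJ/s
Q = ΔH = -2861.5 kJ/s = -2861.5 kW
Heat removed = 10302 MJ/h

Q_out = 10300 MJ/h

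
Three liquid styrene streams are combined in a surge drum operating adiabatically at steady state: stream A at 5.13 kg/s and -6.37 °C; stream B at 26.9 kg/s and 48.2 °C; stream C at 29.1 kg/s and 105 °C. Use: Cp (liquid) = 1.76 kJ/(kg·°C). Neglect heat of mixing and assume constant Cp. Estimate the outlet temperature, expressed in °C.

Energy balance with Q = 0: Σ ṁᵢCp,ᵢ(T_out − Tᵢ) = 0
T_out = Σ ṁᵢCp,ᵢTᵢ / Σ ṁᵢCp,ᵢ
      = 7602.1 / 107.59 = 70.659 °C

T_out = 70.7 °C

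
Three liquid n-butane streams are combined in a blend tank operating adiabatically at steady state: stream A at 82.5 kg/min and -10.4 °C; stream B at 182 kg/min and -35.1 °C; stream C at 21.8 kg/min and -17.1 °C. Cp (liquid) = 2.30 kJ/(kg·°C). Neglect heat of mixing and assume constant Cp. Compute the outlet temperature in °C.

Adiabatic, steady state ⇒ Σ ṁᵢCp,ᵢ(T_out − Tᵢ) = 0
T_out = Σ ṁᵢCp,ᵢTᵢ / Σ ṁᵢCp,ᵢ
      = -17524 / 658.49 = -26.612 °C

T_out = -26.6 °C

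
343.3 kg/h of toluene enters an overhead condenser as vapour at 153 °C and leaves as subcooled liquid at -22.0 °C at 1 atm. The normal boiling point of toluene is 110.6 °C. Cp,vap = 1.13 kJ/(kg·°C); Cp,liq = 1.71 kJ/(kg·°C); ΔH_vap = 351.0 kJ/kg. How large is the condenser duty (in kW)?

Q_c = 59.7 kW

vapour 153→110.6 °C: -47.912 kJ/kg
condensation at 110.6 °C: -351 kJ/kg
liquid 110.6→-22.0 °C: -226.75 kJ/kg
Δh = -47.912 + -351 + -226.75 = -625.66 kJ/kg
Q = ṁ·Δh = 343.3 kg/h × -625.66 kJ/kg = -214790 kJ/h
|Q| = 59.663 kW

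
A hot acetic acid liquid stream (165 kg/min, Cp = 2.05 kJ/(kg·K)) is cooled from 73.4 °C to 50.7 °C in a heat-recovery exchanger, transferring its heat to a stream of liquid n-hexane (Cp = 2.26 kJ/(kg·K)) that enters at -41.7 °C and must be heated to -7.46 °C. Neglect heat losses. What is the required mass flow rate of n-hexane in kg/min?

Heat released by hot stream: Q = 165 × 2.05 × (73.4 − 50.7) = 7678.3 kJ/min
Energy balance on cold side (adiabatic exchanger): Q = ṁ_c·Cp_c·(T_c,out − T_c,in)
ṁ_c = 7678.3 / [2.26 × (-7.46 − -41.7)] = 99.225 kg/min

ṁ_c = 99.2 kg/min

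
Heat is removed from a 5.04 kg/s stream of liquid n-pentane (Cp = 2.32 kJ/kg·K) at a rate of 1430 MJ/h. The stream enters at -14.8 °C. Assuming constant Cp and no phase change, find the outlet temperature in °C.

Q = 1430 MJ/h = 397.22 kJ/s
ΔT = Q/(ṁ·Cp) = 397.22/(5.04×2.32) = 33.972 K
T_out = -14.8 − 33.972 = -48.772 °C

T_out = -48.8 °C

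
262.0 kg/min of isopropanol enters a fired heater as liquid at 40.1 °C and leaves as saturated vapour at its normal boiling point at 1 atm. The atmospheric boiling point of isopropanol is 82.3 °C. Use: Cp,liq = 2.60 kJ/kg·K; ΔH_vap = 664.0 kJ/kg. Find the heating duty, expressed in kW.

liquid 40.1→82.3 °C: 109.72 kJ/kg
vaporisation at 82.3 °C: 664 kJ/kg
Δh = 109.72 + 664 = 773.72 kJ/kg
Q = ṁ·Δh = 262.0 kg/min × 773.72 kJ/kg = 202710 kJ/min
|Q| = 3378.6 kW

Q = 3380 kW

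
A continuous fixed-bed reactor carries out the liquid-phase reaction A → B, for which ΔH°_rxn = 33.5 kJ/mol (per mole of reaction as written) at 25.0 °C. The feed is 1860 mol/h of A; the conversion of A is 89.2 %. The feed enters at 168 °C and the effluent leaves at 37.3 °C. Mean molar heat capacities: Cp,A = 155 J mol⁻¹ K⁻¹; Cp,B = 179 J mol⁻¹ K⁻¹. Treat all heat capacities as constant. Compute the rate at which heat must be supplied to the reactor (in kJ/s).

Extent of reaction ξ = 0.892 × 1860 = 1659.1 mol/h
Reaction term: ξ·ΔH°_rxn = 1659.1 × 33.5 = 55581 kJ/h
Sensible, feed 168→25 °C: -41227 kJ/h
Outlet flows (mol/h): A 200.88, B 1659.1
Sensible, products 25→37.3 °C: 4035.9 kJ/h
Q = ΔH = 18389 kJ/h = 5.1082 kW
Heat supplied = 5.1082 kJ/s

Q_in = 5.11 kJ/s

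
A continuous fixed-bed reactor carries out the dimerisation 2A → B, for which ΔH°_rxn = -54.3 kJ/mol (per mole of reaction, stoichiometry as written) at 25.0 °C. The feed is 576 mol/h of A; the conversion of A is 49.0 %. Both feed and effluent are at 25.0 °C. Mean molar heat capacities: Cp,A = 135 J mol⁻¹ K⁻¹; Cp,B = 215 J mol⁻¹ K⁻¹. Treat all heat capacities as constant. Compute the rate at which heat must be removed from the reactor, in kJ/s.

Q_out = 2.13 kJ/s

Extent of reaction ξ = 0.490 × 576 / 2 = 141.12 mol/h
Reaction term: ξ·ΔH°_rxn = 141.12 × -54.3 = -7662.8 kJ/h
Q = ΔH = -7662.8 kJ/h = -2.1286 kW
Heat removed = 2.1286 kJ/s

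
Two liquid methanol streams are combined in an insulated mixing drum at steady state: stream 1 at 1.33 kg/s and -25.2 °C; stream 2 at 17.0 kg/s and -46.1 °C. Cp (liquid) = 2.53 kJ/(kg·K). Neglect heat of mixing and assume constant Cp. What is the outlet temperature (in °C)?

Adiabatic, steady state ⇒ Σ ṁᵢCp,ᵢ(T_out − Tᵢ) = 0
T_out = Σ ṁᵢCp,ᵢTᵢ / Σ ṁᵢCp,ᵢ
      = -2067.6 / 46.375 = -44.584 °C

T_out = -44.6 °C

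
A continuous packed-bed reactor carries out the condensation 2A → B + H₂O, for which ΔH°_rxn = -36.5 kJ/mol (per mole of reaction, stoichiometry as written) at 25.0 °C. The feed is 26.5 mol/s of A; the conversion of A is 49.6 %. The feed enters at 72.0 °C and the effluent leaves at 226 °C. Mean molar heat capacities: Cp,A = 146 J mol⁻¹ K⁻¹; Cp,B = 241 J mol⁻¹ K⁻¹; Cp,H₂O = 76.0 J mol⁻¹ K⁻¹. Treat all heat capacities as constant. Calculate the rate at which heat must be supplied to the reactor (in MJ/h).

Extent of reaction ξ = 0.496 × 26.5 / 2 = 6.572 mol/s
Reaction term: ξ·ΔH°_rxn = 6.572 × -36.5 = -239.88 kJ/s
Sensible, feed 72.0→25 °C: -181.84 kJ/s
Outlet flows (mol/s): A 13.356, B 6.572, H₂O 6.572
Sensible, products 25→226 °C: 810.69 kJ/s
Q = ΔH = 388.97 kJ/s = 388.97 kW
Heat supplied = 1400.3 MJ/h

Q_in = 1400 MJ/h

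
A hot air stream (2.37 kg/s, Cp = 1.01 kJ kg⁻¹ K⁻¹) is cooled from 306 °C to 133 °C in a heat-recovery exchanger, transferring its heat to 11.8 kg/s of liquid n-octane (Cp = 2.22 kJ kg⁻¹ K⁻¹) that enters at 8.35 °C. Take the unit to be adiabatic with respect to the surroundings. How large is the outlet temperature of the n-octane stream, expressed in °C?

Heat released by hot stream: Q = 2.37 × 1.01 × (306 − 133) = 414.11 kJ/s
Energy balance on cold side (adiabatic exchanger): Q = ṁ_c·Cp_c·(T_c,out − T_c,in)
T_c,out = 8.35 + 414.11/(11.8 × 2.22) = 24.158 °C

T_c,out = 24.2 °C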